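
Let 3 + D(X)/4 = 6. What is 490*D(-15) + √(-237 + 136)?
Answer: 5880 + I*√101 ≈ 5880.0 + 10.05*I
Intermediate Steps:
D(X) = 12 (D(X) = -12 + 4*6 = -12 + 24 = 12)
490*D(-15) + √(-237 + 136) = 490*12 + √(-237 + 136) = 5880 + √(-101) = 5880 + I*√101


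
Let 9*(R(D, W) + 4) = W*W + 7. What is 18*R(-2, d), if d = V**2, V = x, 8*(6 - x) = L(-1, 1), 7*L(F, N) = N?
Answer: 12309250241/4917248 ≈ 2503.3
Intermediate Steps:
L(F, N) = N/7
x = 335/56 (x = 6 - 1/56 = 335/56 ≈ 5.9821)
V = 335/56 ≈ 5.9821
d = 112225/3136 (d = (335/56)**2 = 112225/3136 ≈ 35.786)
R(D, W) = -29/9 + W**2/9 (R(D, W) = -4 + (W*W + 7)/9 = -4 + (W**2 + 7)/9 = -4 + (7 + W**2)/9 = -4 + (7/9 + W**2/9) = -29/9 + W**2/9)
18*R(-2, d) = 18*(-29/9 + (112225/3136)**2/9) = 18*(-29/9 + (1/9)*(12594450625/9834496)) = 18*(-29/9 + 12594450625/88510464) = 18*(12309250241/88510464) = 12309250241/4917248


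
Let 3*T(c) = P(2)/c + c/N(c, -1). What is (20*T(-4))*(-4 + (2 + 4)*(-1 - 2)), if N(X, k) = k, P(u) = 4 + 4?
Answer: -880/3 ≈ -293.33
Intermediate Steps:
P(u) = 8
T(c) = -c/3 + 8/(3*c) (T(c) = (8/c + c/(-1))/3 = (8/c + c*(-1))/3 = (8/c - c)/3 = (-c + 8/c)/3 = -c/3 + 8/(3*c))
(20*T(-4))*(-4 + (2 + 4)*(-1 - 2)) = (20*((1/3)*(8 - 1*(-4)**2)/(-4)))*(-4 + (2 + 4)*(-1 - 2)) = (20*((1/3)*(-1/4)*(8 - 1*16)))*(-4 + 6*(-3)) = (20*((1/3)*(-1/4)*(8 - 16)))*(-4 - 18) = (20*((1/3)*(-1/4)*(-8)))*(-22) = (20*(2/3))*(-22) = (40/3)*(-22) = -880/3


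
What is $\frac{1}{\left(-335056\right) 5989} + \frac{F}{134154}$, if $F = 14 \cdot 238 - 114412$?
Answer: $- \frac{111449362394437}{134600087807568} \approx -0.828$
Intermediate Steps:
$F = -111080$ ($F = 3332 - 114412 = -111080$)
$\frac{1}{\left(-335056\right) 5989} + \frac{F}{134154} = \frac{1}{\left(-335056\right) 5989} - \frac{111080}{134154} = \left(- \frac{1}{335056}\right) \frac{1}{5989} - \frac{55540}{67077} = - \frac{1}{2006650384} - \frac{55540}{67077} = - \frac{111449362394437}{134600087807568}$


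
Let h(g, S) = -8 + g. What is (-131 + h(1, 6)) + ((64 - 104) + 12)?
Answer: -166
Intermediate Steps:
(-131 + h(1, 6)) + ((64 - 104) + 12) = (-131 + (-8 + 1)) + ((64 - 104) + 12) = (-131 - 7) + (-40 + 12) = -138 - 28 = -166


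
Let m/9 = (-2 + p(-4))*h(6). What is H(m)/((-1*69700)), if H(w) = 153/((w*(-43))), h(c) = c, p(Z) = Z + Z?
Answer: -1/10578000 ≈ -9.4536e-8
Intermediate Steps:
p(Z) = 2*Z
m = -540 (m = 9*((-2 + 2*(-4))*6) = 9*((-2 - 8)*6) = 9*(-10*6) = 9*(-60) = -540)
H(w) = -153/(43*w) (H(w) = 153/((-43*w)) = 153*(-1/(43*w)) = -153/(43*w))
H(m)/((-1*69700)) = (-153/43/(-540))/((-1*69700)) = -153/43*(-1/540)/(-69700) = (17/2580)*(-1/69700) = -1/10578000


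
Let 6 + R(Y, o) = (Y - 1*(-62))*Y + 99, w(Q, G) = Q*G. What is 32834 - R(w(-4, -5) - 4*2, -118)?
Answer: 31853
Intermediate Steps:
w(Q, G) = G*Q
R(Y, o) = 93 + Y*(62 + Y) (R(Y, o) = -6 + ((Y - 1*(-62))*Y + 99) = -6 + ((Y + 62)*Y + 99) = -6 + ((62 + Y)*Y + 99) = -6 + (Y*(62 + Y) + 99) = -6 + (99 + Y*(62 + Y)) = 93 + Y*(62 + Y))
32834 - R(w(-4, -5) - 4*2, -118) = 32834 - (93 + (-5*(-4) - 4*2)² + 62*(-5*(-4) - 4*2)) = 32834 - (93 + (20 - 8)² + 62*(20 - 8)) = 32834 - (93 + 12² + 62*12) = 32834 - (93 + 144 + 744) = 32834 - 1*981 = 32834 - 981 = 31853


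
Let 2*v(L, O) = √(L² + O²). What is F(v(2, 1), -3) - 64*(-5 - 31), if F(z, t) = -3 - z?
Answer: 2301 - √5/2 ≈ 2299.9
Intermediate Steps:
v(L, O) = √(L² + O²)/2
F(v(2, 1), -3) - 64*(-5 - 31) = (-3 - √(2² + 1²)/2) - 64*(-5 - 31) = (-3 - √(4 + 1)/2) - 64*(-36) = (-3 - √5/2) + 2304 = 2301 - √5/2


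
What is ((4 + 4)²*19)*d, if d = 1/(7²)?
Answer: 1216/49 ≈ 24.816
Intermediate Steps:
d = 1/49 ≈ 0.020408
((4 + 4)²*19)*d = ((4 + 4)²*19)*(1/49) = (8²*19)*(1/49) = (64*19)*(1/49) = 1216*(1/49) = 1216/49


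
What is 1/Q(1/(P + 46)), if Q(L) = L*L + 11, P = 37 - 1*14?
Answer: 4761/52372 ≈ 0.090907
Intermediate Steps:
P = 23 (P = 37 - 14 = 23)
Q(L) = 11 + L² (Q(L) = L² + 11 = 11 + L²)
1/Q(1/(P + 46)) = 1/(11 + (1/(23 + 46))²) = 1/(11 + (1/69)²) = 1/(11 + 1/4761) = 1/(52372/4761) = 4761/52372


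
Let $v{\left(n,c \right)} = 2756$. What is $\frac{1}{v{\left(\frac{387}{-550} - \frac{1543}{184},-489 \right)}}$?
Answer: $\frac{1}{2756} \approx 0.00036284$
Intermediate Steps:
$\frac{1}{v{\left(\frac{387}{-550} - \frac{1543}{184},-489 \right)}} = \frac{1}{2756}$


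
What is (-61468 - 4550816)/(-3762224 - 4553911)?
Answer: 512476/924015 ≈ 0.55462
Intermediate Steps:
(-61468 - 4550816)/(-3762224 - 4553911) = -4612284/(-8316135) = -4612284*(-1/8316135) = 512476/924015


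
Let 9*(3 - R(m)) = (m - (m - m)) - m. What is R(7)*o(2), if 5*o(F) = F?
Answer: 6/5 ≈ 1.2000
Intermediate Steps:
o(F) = F/5
R(m) = 3 (R(m) = 3 - ((m - (m - m)) - m)/9 = 3 - ((m - 1*0) - m)/9 = 3 - ((m + 0) - m)/9 = 3 - (m - m)/9 = 3 - ⅑*0 = 3 + 0 = 3)
R(7)*o(2) = 3*((⅕)*2) = 3*(⅖) = 6/5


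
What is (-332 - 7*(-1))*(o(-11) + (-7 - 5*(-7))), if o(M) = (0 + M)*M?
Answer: -48425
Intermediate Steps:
o(M) = M**2 (o(M) = M*M = M**2)
(-332 - 7*(-1))*(o(-11) + (-7 - 5*(-7))) = (-332 - 7*(-1))*((-11)**2 + (-7 - 5*(-7))) = (-332 + 7)*(121 + (-7 + 35)) = -325*(121 + 28) = -325*149 = -48425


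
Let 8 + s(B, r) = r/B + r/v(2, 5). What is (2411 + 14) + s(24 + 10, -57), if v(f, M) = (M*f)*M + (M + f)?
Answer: 82087/34 ≈ 2414.3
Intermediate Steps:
v(f, M) = M + f + f*M² (v(f, M) = f*M² + (M + f) = M + f + f*M²)
s(B, r) = -8 + r/57 + r/B (s(B, r) = -8 + (r/B + r/(5 + 2 + 2*5²)) = -8 + (r/B + r/(5 + 2 + 2*25)) = -8 + (r/B + r/(5 + 2 + 50)) = -8 + (r/B + r/57) = -8 + (r/57 + r/B) = -8 + r/57 + r/B)
(2411 + 14) + s(24 + 10, -57) = (2411 + 14) + (-8 + (1/57)*(-57) - 57/(24 + 10)) = 2425 + (-8 - 1 - 57/34) = 2425 - 363/34 = 82087/34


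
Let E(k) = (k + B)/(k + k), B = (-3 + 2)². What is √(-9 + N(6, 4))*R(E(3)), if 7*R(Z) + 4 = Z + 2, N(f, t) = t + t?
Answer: -4*I/21 ≈ -0.19048*I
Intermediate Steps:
B = 1 (B = (-1)² = 1)
N(f, t) = 2*t
E(k) = (1 + k)/(2*k) (E(k) = (k + 1)/(k + k) = (1 + k)/((2*k)) = (1 + k)*(1/(2*k)) = (1 + k)/(2*k))
R(Z) = -2/7 + Z/7 (R(Z) = -4/7 + (Z + 2)/7 = -4/7 + (2 + Z)/7 = -4/7 + (2/7 + Z/7) = -2/7 + Z/7)
√(-9 + N(6, 4))*R(E(3)) = √(-9 + 2*4)*(-2/7 + ((½)*(1 + 3)/3)/7) = √(-9 + 8)*(-2/7 + ((½)*(⅓)*4)/7) = √(-1)*(-2/7 + (⅐)*(⅔)) = I*(-2/7 + 2/21) = I*(-4/21) = -4*I/21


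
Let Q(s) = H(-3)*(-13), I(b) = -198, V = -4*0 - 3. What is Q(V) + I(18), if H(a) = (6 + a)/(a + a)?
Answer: -383/2 ≈ -191.50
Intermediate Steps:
V = -3 (V = 0 - 3 = -3)
H(a) = (6 + a)/(2*a) (H(a) = (6 + a)/((2*a)) = (6 + a)*(1/(2*a)) = (6 + a)/(2*a))
Q(s) = 13/2 (Q(s) = ((1/2)*(6 - 3)/(-3))*(-13) = ((1/2)*(-1/3)*3)*(-13) = -1/2*(-13) = 13/2)
Q(V) + I(18) = 13/2 - 198 = -383/2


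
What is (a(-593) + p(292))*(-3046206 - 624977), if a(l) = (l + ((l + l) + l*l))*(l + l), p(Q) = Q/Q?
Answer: 1523342036633877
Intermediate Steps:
p(Q) = 1
a(l) = 2*l*(l² + 3*l) (a(l) = (l + (2*l + l²))*(2*l) = (l + (l² + 2*l))*(2*l) = (l² + 3*l)*(2*l) = 2*l*(l² + 3*l))
(a(-593) + p(292))*(-3046206 - 624977) = (2*(-593)²*(3 - 593) + 1)*(-3046206 - 624977) = (2*351649*(-590) + 1)*(-3671183) = (-414945820 + 1)*(-3671183) = -414945819*(-3671183) = 1523342036633877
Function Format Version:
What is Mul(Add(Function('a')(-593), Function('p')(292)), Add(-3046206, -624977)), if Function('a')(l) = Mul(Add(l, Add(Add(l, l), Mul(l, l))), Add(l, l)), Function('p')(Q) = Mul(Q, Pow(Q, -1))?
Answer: 1523342036633877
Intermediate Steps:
Function('p')(Q) = 1
Function('a')(l) = Mul(2, l, Add(Pow(l, 2), Mul(3, l))) (Function('a')(l) = Mul(Add(l, Add(Mul(2, l), Pow(l, 2))), Mul(2, l)) = Mul(Add(l, Add(Pow(l, 2), Mul(2, l))), Mul(2, l)) = Mul(Add(Pow(l, 2), Mul(3, l)), Mul(2, l)) = Mul(2, l, Add(Pow(l, 2), Mul(3, l))))
Mul(Add(Function('a')(-593), Function('p')(292)), Add(-3046206, -624977)) = Mul(Add(Mul(2, Pow(-593, 2), Add(3, -593)), 1), Add(-3046206, -624977)) = Mul(Add(Mul(2, 351649, -590), 1), -3671183) = Mul(Add(-414945820, 1), -3671183) = Mul(-414945819, -3671183) = 1523342036633877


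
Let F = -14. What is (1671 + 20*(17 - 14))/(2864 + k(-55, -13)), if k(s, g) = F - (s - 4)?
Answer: 1731/2909 ≈ 0.59505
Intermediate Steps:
k(s, g) = -10 - s (k(s, g) = -14 - (s - 4) = -14 - (-4 + s) = -14 + (4 - s) = -10 - s)
(1671 + 20*(17 - 14))/(2864 + k(-55, -13)) = (1671 + 20*(17 - 14))/(2864 + (-10 - 1*(-55))) = (1671 + 20*3)/(2864 + (-10 + 55)) = (1671 + 60)/(2864 + 45) = 1731/2909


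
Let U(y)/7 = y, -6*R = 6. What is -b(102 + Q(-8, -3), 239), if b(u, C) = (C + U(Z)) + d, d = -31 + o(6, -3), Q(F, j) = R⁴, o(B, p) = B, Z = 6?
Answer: -256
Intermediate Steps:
R = -1 (R = -⅙*6 = -1)
Q(F, j) = 1 (Q(F, j) = (-1)⁴ = 1)
U(y) = 7*y
d = -25 (d = -31 + 6 = -25)
b(u, C) = 17 + C (b(u, C) = (C + 7*6) - 25 = (C + 42) - 25 = (42 + C) - 25 = 17 + C)
-b(102 + Q(-8, -3), 239) = -(17 + 239) = -1*256 = -256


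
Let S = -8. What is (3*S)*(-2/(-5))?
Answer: -48/5 ≈ -9.6000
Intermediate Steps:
(3*S)*(-2/(-5)) = (3*(-8))*(-2/(-5)) = -(-48)*(-1)/5 = -24*⅖ = -48/5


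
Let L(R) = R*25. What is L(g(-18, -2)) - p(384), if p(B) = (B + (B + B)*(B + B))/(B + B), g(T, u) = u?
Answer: -1637/2 ≈ -818.50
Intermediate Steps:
L(R) = 25*R
p(B) = (B + 4*B**2)/(2*B) (p(B) = (B + (2*B)*(2*B))/((2*B)) = (B + 4*B**2)*(1/(2*B)) = (B + 4*B**2)/(2*B))
L(g(-18, -2)) - p(384) = 25*(-2) - (1/2 + 2*384) = -50 - (1/2 + 768) = -50 - 1*1537/2 = -50 - 1537/2 = -1637/2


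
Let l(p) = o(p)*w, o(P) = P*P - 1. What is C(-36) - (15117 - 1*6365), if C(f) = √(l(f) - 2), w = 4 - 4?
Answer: -8752 + I*√2 ≈ -8752.0 + 1.4142*I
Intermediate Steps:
w = 0
o(P) = -1 + P² (o(P) = P² - 1 = -1 + P²)
l(p) = 0 (l(p) = (-1 + p²)*0 = 0)
C(f) = I*√2 (C(f) = √(0 - 2) = √(-2) = I*√2)
C(-36) - (15117 - 1*6365) = I*√2 - (15117 - 1*6365) = I*√2 - (15117 - 6365) = I*√2 - 1*8752 = I*√2 - 8752 = -8752 + I*√2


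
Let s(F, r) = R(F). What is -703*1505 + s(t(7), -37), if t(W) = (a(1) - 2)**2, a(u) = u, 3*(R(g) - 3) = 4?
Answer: -3174032/3 ≈ -1.0580e+6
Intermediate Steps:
R(g) = 13/3 (R(g) = 3 + (1/3)*4 = 3 + 4/3 = 13/3)
t(W) = 1 (t(W) = (1 - 2)**2 = (-1)**2 = 1)
s(F, r) = 13/3
-703*1505 + s(t(7), -37) = -703*1505 + 13/3 = -1058015 + 13/3 = -3174032/3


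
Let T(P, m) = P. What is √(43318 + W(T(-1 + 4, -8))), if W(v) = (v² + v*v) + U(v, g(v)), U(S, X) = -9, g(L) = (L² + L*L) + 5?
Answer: √43327 ≈ 208.15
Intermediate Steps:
g(L) = 5 + 2*L² (g(L) = (L² + L²) + 5 = 2*L² + 5 = 5 + 2*L²)
W(v) = -9 + 2*v² (W(v) = (v² + v*v) - 9 = (v² + v²) - 9 = 2*v² - 9 = -9 + 2*v²)
√(43318 + W(T(-1 + 4, -8))) = √(43318 + (-9 + 2*(-1 + 4)²)) = √(43318 + (-9 + 2*3²)) = √(43318 + (-9 + 2*9)) = √(43318 + (-9 + 18)) = √(43318 + 9) = √43327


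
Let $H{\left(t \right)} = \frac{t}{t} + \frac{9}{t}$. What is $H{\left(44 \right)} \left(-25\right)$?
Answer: $- \frac{1325}{44} \approx -30.114$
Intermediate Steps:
$H{\left(t \right)} = 1 + \frac{9}{t}$
$H{\left(44 \right)} \left(-25\right) = \frac{9 + 44}{44} \left(-25\right) = \frac{1}{44} \cdot 53 \left(-25\right) = \frac{53}{44} \left(-25\right) = - \frac{1325}{44}$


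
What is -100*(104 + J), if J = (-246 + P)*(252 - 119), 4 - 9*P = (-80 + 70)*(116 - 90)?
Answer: 8613800/3 ≈ 2.8713e+6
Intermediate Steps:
P = 88/3 (P = 4/9 - (-80 + 70)*(116 - 90)/9 = 4/9 - (-10)*26/9 = 4/9 - 1/9*(-260) = 4/9 + 260/9 = 88/3 ≈ 29.333)
J = -86450/3 (J = (-246 + 88/3)*(252 - 119) = -650/3*133 = -86450/3 ≈ -28817.)
-100*(104 + J) = -100*(104 - 86450/3) = -100*(-86138/3) = 8613800/3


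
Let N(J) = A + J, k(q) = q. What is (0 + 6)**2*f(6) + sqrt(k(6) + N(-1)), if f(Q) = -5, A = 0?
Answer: -180 + sqrt(5) ≈ -177.76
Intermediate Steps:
N(J) = J (N(J) = 0 + J = J)
(0 + 6)**2*f(6) + sqrt(k(6) + N(-1)) = (0 + 6)**2*(-5) + sqrt(6 - 1) = 6**2*(-5) + sqrt(5) = 36*(-5) + sqrt(5) = -180 + sqrt(5)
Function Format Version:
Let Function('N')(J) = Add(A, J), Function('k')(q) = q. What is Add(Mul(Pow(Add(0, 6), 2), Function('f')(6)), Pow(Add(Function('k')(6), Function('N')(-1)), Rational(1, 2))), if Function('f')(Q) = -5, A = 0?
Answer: Add(-180, Pow(5, Rational(1, 2))) ≈ -177.76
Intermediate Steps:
Function('N')(J) = J (Function('N')(J) = Add(0, J) = J)
Add(Mul(Pow(Add(0, 6), 2), Function('f')(6)), Pow(Add(Function('k')(6), Function('N')(-1)), Rational(1, 2))) = Add(Mul(Pow(Add(0, 6), 2), -5), Pow(Add(6, -1), Rational(1, 2))) = Add(Mul(Pow(6, 2), -5), Pow(5, Rational(1, 2))) = Add(Mul(36, -5), Pow(5, Rational(1, 2))) = Add(-180, Pow(5, Rational(1, 2)))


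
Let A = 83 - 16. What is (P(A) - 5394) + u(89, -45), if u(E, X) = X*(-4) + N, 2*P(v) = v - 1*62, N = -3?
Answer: -10429/2 ≈ -5214.5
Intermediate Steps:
A = 67
P(v) = -31 + v/2 (P(v) = (v - 1*62)/2 = (v - 62)/2 = (-62 + v)/2 = -31 + v/2)
u(E, X) = -3 - 4*X (u(E, X) = X*(-4) - 3 = -4*X - 3 = -3 - 4*X)
(P(A) - 5394) + u(89, -45) = ((-31 + (½)*67) - 5394) + (-3 - 4*(-45)) = ((-31 + 67/2) - 5394) + (-3 + 180) = (5/2 - 5394) + 177 = -10783/2 + 177 = -10429/2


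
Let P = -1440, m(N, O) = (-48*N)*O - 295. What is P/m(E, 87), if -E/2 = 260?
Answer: -288/434245 ≈ -0.00066322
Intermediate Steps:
E = -520 (E = -2*260 = -520)
m(N, O) = -295 - 48*N*O (m(N, O) = -48*N*O - 295 = -295 - 48*N*O)
P/m(E, 87) = -1440/(-295 - 48*(-520)*87) = -1440/(-295 + 2171520) = -1440/2171225 = -1440*1/2171225 = -288/434245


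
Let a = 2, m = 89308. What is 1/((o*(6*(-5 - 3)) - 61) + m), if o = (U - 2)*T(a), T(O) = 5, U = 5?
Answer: 1/88527 ≈ 1.1296e-5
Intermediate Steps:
o = 15 (o = (5 - 2)*5 = 3*5 = 15)
1/((o*(6*(-5 - 3)) - 61) + m) = 1/((15*(6*(-5 - 3)) - 61) + 89308) = 1/((15*(6*(-8)) - 61) + 89308) = 1/((15*(-48) - 61) + 89308) = 1/((-720 - 61) + 89308) = 1/(-781 + 89308) = 1/88527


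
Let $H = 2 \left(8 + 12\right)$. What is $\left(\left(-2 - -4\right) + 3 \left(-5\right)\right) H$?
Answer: $-520$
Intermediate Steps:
$H = 40$ ($H = 2 \cdot 20 = 40$)
$\left(\left(-2 - -4\right) + 3 \left(-5\right)\right) H = \left(\left(-2 - -4\right) + 3 \left(-5\right)\right) 40 = \left(\left(-2 + 4\right) - 15\right) 40 = \left(2 - 15\right) 40 = \left(-13\right) 40 = -520$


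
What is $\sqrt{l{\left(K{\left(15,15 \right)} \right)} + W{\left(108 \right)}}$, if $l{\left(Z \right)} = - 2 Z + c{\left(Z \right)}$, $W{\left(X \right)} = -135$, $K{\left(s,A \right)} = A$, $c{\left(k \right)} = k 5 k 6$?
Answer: $\sqrt{6585} \approx 81.148$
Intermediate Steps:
$c{\left(k \right)} = 30 k^{2}$ ($c{\left(k \right)} = 5 k 6 k = 30 k^{2}$)
$l{\left(Z \right)} = - 2 Z + 30 Z^{2}$
$\sqrt{l{\left(K{\left(15,15 \right)} \right)} + W{\left(108 \right)}} = \sqrt{2 \cdot 15 \left(-1 + 15 \cdot 15\right) - 135} = \sqrt{2 \cdot 15 \left(-1 + 225\right) - 135} = \sqrt{2 \cdot 15 \cdot 224 - 135} = \sqrt{6720 - 135} = \sqrt{6585}$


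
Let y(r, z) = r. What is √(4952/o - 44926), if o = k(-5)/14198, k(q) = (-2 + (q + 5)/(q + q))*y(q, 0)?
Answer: √174648090/5 ≈ 2643.1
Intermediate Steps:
k(q) = q*(-2 + (5 + q)/(2*q)) (k(q) = (-2 + (q + 5)/(q + q))*q = (-2 + (5 + q)/((2*q)))*q = (-2 + (5 + q)*(1/(2*q)))*q = (-2 + (5 + q)/(2*q))*q = q*(-2 + (5 + q)/(2*q)))
o = 5/7099 (o = (5/2 - 3/2*(-5))/14198 = (5/2 + 15/2)*(1/14198) = 10*(1/14198) = 5/7099 ≈ 0.00070432)
√(4952/o - 44926) = √(4952/(5/7099) - 44926) = √(4952*(7099/5) - 44926) = √(35154248/5 - 44926) = √(34929618/5) = √174648090/5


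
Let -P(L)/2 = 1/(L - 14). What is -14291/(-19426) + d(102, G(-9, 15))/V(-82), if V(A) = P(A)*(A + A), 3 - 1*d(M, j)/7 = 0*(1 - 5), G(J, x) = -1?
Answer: -4309421/796466 ≈ -5.4107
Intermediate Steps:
P(L) = -2/(-14 + L) (P(L) = -2/(L - 14) = -2/(-14 + L))
d(M, j) = 21 (d(M, j) = 21 - 0*(1 - 5) = 21 - 0*(-4) = 21 - 7*0 = 21 + 0 = 21)
V(A) = -4*A/(-14 + A) (V(A) = (-2/(-14 + A))*(A + A) = (-2/(-14 + A))*(2*A) = -4*A/(-14 + A))
-14291/(-19426) + d(102, G(-9, 15))/V(-82) = -14291/(-19426) + 21/((-4*(-82)/(-14 - 82))) = -14291*(-1/19426) + 21/((-4*(-82)/(-96))) = 14291/19426 + 21/((-4*(-82)*(-1/96))) = 14291/19426 + 21/(-41/12) = 14291/19426 + 21*(-12/41) = 14291/19426 - 252/41 = -4309421/796466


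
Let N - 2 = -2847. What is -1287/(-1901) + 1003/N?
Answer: 1754812/5408345 ≈ 0.32446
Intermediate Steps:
N = -2845 (N = 2 - 2847 = -2845)
-1287/(-1901) + 1003/N = -1287/(-1901) + 1003/(-2845) = -1287*(-1/1901) + 1003*(-1/2845) = 1287/1901 - 1003/2845 = 1754812/5408345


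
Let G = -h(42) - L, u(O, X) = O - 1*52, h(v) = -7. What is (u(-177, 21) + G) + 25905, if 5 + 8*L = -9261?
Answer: 107365/4 ≈ 26841.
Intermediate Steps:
u(O, X) = -52 + O (u(O, X) = O - 52 = -52 + O)
L = -4633/4 (L = -5/8 + (⅛)*(-9261) = -5/8 - 9261/8 = -4633/4 ≈ -1158.3)
G = 4661/4 (G = -1*(-7) - 1*(-4633/4) = 7 + 4633/4 = 4661/4 ≈ 1165.3)
(u(-177, 21) + G) + 25905 = ((-52 - 177) + 4661/4) + 25905 = (-229 + 4661/4) + 25905 = 3745/4 + 25905 = 107365/4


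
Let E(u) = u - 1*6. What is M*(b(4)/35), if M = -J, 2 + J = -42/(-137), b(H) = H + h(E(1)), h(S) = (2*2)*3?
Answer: 3712/4795 ≈ 0.77414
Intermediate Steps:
E(u) = -6 + u (E(u) = u - 6 = -6 + u)
h(S) = 12 (h(S) = 4*3 = 12)
b(H) = 12 + H (b(H) = H + 12 = 12 + H)
J = -232/137 (J = -2 - 42/(-137) = -2 - 42*(-1/137) = -2 + 42/137 = -232/137 ≈ -1.6934)
M = 232/137 (M = -1*(-232/137) = 232/137 ≈ 1.6934)
M*(b(4)/35) = 232*((12 + 4)/35)/137 = 232*(16*(1/35))/137 = (232/137)*(16/35) = 3712/4795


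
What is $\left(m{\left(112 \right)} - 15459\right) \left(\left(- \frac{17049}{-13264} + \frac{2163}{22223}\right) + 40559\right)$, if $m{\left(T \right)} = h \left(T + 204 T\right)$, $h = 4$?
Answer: $\frac{913197225617019067}{294765872} \approx 3.098 \cdot 10^{9}$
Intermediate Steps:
$m{\left(T \right)} = 820 T$ ($m{\left(T \right)} = 4 \left(T + 204 T\right) = 4 \cdot 205 T = 820 T$)
$\left(m{\left(112 \right)} - 15459\right) \left(\left(- \frac{17049}{-13264} + \frac{2163}{22223}\right) + 40559\right) = \left(820 \cdot 112 - 15459\right) \left(\left(- \frac{17049}{-13264} + \frac{2163}{22223}\right) + 40559\right) = \left(91840 - 15459\right) \left(\left(\left(-17049\right) \left(- \frac{1}{13264}\right) + 2163 \cdot \frac{1}{22223}\right) + 40559\right) = 76381 \left(\left(\frac{17049}{13264} + \frac{2163}{22223}\right) + 40559\right) = 76381 \left(\frac{407569959}{294765872} + 40559\right) = 76381 \cdot \frac{11955816572407}{294765872} = \frac{913197225617019067}{294765872}$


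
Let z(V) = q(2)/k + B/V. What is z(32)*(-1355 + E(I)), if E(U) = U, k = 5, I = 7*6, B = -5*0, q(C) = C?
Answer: -2626/5 ≈ -525.20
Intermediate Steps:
B = 0
I = 42
z(V) = ⅖ (z(V) = 2/5 + 0/V = 2*(⅕) + 0 = ⅖ + 0 = ⅖)
z(32)*(-1355 + E(I)) = 2*(-1355 + 42)/5 = (⅖)*(-1313) = -2626/5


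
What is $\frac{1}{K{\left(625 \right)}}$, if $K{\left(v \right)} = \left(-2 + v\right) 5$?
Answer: $\frac{1}{3115} \approx 0.00032103$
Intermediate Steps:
$K{\left(v \right)} = -10 + 5 v$
$\frac{1}{K{\left(625 \right)}} = \frac{1}{-10 + 5 \cdot 625} = \frac{1}{-10 + 3125} = \frac{1}{3115}$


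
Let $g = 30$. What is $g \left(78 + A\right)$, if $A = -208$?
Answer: $-3900$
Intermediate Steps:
$g \left(78 + A\right) = 30 \left(78 - 208\right) = 30 \left(-130\right) = -3900$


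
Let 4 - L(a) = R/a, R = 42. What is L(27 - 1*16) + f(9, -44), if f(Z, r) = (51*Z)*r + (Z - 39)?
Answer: -222484/11 ≈ -20226.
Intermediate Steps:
f(Z, r) = -39 + Z + 51*Z*r (f(Z, r) = 51*Z*r + (-39 + Z) = -39 + Z + 51*Z*r)
L(a) = 4 - 42/a
L(27 - 1*16) + f(9, -44) = (4 - 42/(27 - 1*16)) + (-39 + 9 + 51*9*(-44)) = (4 - 42/(27 - 16)) + (-39 + 9 - 20196) = (4 - 42/11) - 20226 = 2/11 - 20226 = -222484/11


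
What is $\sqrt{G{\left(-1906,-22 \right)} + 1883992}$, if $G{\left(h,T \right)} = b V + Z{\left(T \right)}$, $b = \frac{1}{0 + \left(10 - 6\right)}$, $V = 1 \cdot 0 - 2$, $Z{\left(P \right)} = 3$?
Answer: $\frac{\sqrt{7535978}}{2} \approx 1372.6$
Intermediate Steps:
$V = -2$ ($V = 0 - 2 = -2$)
$b = \frac{1}{4}$ ($b = \frac{1}{0 + 4} = \frac{1}{4} \approx 0.25$)
$G{\left(h,T \right)} = \frac{5}{2}$ ($G{\left(h,T \right)} = \frac{1}{4} \left(-2\right) + 3 = - \frac{1}{2} + 3 = \frac{5}{2}$)
$\sqrt{G{\left(-1906,-22 \right)} + 1883992} = \sqrt{\frac{5}{2} + 1883992} = \sqrt{\frac{3767989}{2}} = \frac{\sqrt{7535978}}{2}$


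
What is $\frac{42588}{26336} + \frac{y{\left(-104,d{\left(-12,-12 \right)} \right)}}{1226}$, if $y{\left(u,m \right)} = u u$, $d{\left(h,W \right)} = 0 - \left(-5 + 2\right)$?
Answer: $\frac{42132883}{4035992} \approx 10.439$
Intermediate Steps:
$d{\left(h,W \right)} = 3$ ($d{\left(h,W \right)} = 0 - -3 = 0 + 3 = 3$)
$y{\left(u,m \right)} = u^{2}$
$\frac{42588}{26336} + \frac{y{\left(-104,d{\left(-12,-12 \right)} \right)}}{1226} = \frac{42588}{26336} + \frac{\left(-104\right)^{2}}{1226} = 42588 \cdot \frac{1}{26336} + 10816 \cdot \frac{1}{1226} = \frac{10647}{6584} + \frac{5408}{613} = \frac{42132883}{4035992}$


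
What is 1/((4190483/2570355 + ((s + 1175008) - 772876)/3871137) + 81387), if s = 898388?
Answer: 3316732114545/269945398183765172 ≈ 1.2287e-5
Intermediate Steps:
1/((4190483/2570355 + ((s + 1175008) - 772876)/3871137) + 81387) = 1/((4190483/2570355 + ((898388 + 1175008) - 772876)/3871137) + 81387) = 1/((4190483*(1/2570355) + (2073396 - 772876)*(1/3871137)) + 81387) = 1/((4190483/2570355 + 1300520*(1/3871137)) + 81387) = 1/((4190483/2570355 + 1300520/3871137) + 81387) = 1/(6521577291257/3316732114545 + 81387) = 1/(269945398183765172/3316732114545) = 3316732114545/269945398183765172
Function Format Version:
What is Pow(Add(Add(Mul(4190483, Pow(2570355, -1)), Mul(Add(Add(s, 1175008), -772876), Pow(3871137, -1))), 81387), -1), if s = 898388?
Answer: Rational(3316732114545, 269945398183765172) ≈ 1.2287e-5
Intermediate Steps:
Pow(Add(Add(Mul(4190483, Pow(2570355, -1)), Mul(Add(Add(s, 1175008), -772876), Pow(3871137, -1))), 81387), -1) = Pow(Add(Add(Mul(4190483, Pow(2570355, -1)), Mul(Add(Add(898388, 1175008), -772876), Pow(3871137, -1))), 81387), -1) = Pow(Add(Add(Mul(4190483, Rational(1, 2570355)), Mul(Add(2073396, -772876), Rational(1, 3871137))), 81387), -1) = Pow(Add(Add(Rational(4190483, 2570355), Mul(1300520, Rational(1, 3871137))), 81387), -1) = Pow(Add(Add(Rational(4190483, 2570355), Rational(1300520, 3871137)), 81387), -1) = Pow(Add(Rational(6521577291257, 3316732114545), 81387), -1) = Pow(Rational(269945398183765172, 3316732114545), -1) = Rational(3316732114545, 269945398183765172)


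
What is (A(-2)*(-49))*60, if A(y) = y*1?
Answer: 5880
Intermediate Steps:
A(y) = y
(A(-2)*(-49))*60 = -2*(-49)*60 = 98*60 = 5880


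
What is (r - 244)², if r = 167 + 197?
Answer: 14400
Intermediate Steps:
r = 364
(r - 244)² = (364 - 244)² = 120² = 14400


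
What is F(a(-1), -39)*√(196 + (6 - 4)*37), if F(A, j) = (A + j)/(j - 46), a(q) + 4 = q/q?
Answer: 126*√30/85 ≈ 8.1192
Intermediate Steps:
a(q) = -3 (a(q) = -4 + q/q = -4 + 1 = -3)
F(A, j) = (A + j)/(-46 + j)
F(a(-1), -39)*√(196 + (6 - 4)*37) = ((-3 - 39)/(-46 - 39))*√(196 + (6 - 4)*37) = (-42/(-85))*√(196 + 2*37) = (-1/85*(-42))*√(196 + 74) = 42*√270/85 = 42*(3*√30)/85 = 126*√30/85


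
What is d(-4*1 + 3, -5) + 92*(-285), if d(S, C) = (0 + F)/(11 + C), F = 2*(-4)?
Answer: -78664/3 ≈ -26221.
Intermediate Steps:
F = -8
d(S, C) = -8/(11 + C) (d(S, C) = (0 - 8)/(11 + C) = -8/(11 + C))
d(-4*1 + 3, -5) + 92*(-285) = -8/(11 - 5) + 92*(-285) = -8/6 - 26220 = -8*1/6 - 26220 = -4/3 - 26220 = -78664/3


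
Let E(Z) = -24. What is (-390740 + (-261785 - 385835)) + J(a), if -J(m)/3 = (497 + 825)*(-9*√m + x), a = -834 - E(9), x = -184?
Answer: -308616 + 321246*I*√10 ≈ -3.0862e+5 + 1.0159e+6*I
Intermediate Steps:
a = -810 (a = -834 - 1*(-24) = -834 + 24 = -810)
J(m) = 729744 + 35694*√m (J(m) = -3*(497 + 825)*(-9*√m - 184) = -3966*(-184 - 9*√m) = -3*(-243248 - 11898*√m) = 729744 + 35694*√m)
(-390740 + (-261785 - 385835)) + J(a) = (-390740 + (-261785 - 385835)) + (729744 + 35694*√(-810)) = (-390740 - 647620) + (729744 + 35694*(9*I*√10)) = -1038360 + (729744 + 321246*I*√10) = -308616 + 321246*I*√10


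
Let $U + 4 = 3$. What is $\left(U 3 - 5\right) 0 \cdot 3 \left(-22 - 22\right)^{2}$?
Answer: $0$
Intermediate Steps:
$U = -1$ ($U = -4 + 3 = -1$)
$\left(U 3 - 5\right) 0 \cdot 3 \left(-22 - 22\right)^{2} = \left(\left(-1\right) 3 - 5\right) 0 \cdot 3 \left(-22 - 22\right)^{2} = \left(-3 - 5\right) 0 \cdot 3 \left(-44\right)^{2} = \left(-8\right) 0 \cdot 3 \cdot 1936 = 0 \cdot 3 \cdot 1936 = 0 \cdot 1936 = 0$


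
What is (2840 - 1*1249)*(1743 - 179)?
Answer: 2488324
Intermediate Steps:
(2840 - 1*1249)*(1743 - 179) = (2840 - 1249)*1564 = 1591*1564 = 2488324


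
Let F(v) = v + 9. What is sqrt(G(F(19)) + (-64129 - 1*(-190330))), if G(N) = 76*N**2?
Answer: sqrt(185785) ≈ 431.03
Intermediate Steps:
F(v) = 9 + v
sqrt(G(F(19)) + (-64129 - 1*(-190330))) = sqrt(76*(9 + 19)**2 + (-64129 - 1*(-190330))) = sqrt(76*28**2 + (-64129 + 190330)) = sqrt(76*784 + 126201) = sqrt(59584 + 126201) = sqrt(185785)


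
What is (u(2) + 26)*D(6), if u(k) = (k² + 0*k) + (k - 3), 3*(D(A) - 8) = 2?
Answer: 754/3 ≈ 251.33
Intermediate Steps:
D(A) = 26/3 (D(A) = 8 + (⅓)*2 = 8 + ⅔ = 26/3)
u(k) = -3 + k + k² (u(k) = (k² + 0) + (-3 + k) = k² + (-3 + k) = -3 + k + k²)
(u(2) + 26)*D(6) = ((-3 + 2 + 2²) + 26)*(26/3) = ((-3 + 2 + 4) + 26)*(26/3) = (3 + 26)*(26/3) = 29*(26/3) = 754/3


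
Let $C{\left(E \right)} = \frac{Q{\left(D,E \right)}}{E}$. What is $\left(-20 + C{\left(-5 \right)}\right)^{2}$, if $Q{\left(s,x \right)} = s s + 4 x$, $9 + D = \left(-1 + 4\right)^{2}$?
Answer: $256$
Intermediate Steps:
$D = 0$ ($D = -9 + \left(-1 + 4\right)^{2} = -9 + 3^{2} = -9 + 9 = 0$)
$Q{\left(s,x \right)} = s^{2} + 4 x$
$C{\left(E \right)} = 4$ ($C{\left(E \right)} = \frac{0^{2} + 4 E}{E} = \frac{0 + 4 E}{E} = \frac{4 E}{E} = 4$)
$\left(-20 + C{\left(-5 \right)}\right)^{2} = \left(-20 + 4\right)^{2} = \left(-16\right)^{2} = 256$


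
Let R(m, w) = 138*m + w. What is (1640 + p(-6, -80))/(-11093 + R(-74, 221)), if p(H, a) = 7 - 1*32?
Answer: -1615/21084 ≈ -0.076598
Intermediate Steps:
p(H, a) = -25 (p(H, a) = 7 - 32 = -25)
R(m, w) = w + 138*m
(1640 + p(-6, -80))/(-11093 + R(-74, 221)) = (1640 - 25)/(-11093 + (221 + 138*(-74))) = 1615/(-11093 + (221 - 10212)) = 1615/(-11093 - 9991) = 1615/(-21084) = 1615*(-1/21084) = -1615/21084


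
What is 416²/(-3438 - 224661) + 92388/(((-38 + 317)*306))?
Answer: 349951526/1081873557 ≈ 0.32347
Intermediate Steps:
416²/(-3438 - 224661) + 92388/(((-38 + 317)*306)) = 173056/(-228099) + 92388/((279*306)) = 173056*(-1/228099) + 92388/85374 = -173056/228099 + 92388*(1/85374) = -173056/228099 + 15398/14229 = 349951526/1081873557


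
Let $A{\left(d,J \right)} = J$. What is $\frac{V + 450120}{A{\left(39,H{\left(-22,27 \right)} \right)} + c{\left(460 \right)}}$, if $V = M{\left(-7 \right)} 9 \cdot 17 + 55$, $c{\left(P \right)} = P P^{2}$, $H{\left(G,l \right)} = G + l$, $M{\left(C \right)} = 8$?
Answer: $\frac{34723}{7487385} \approx 0.0046375$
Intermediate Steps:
$c{\left(P \right)} = P^{3}$
$V = 1279$ ($V = 8 \cdot 9 \cdot 17 + 55 = 8 \cdot 153 + 55 = 1224 + 55 = 1279$)
$\frac{V + 450120}{A{\left(39,H{\left(-22,27 \right)} \right)} + c{\left(460 \right)}} = \frac{1279 + 450120}{\left(-22 + 27\right) + 460^{3}} = \frac{451399}{5 + 97336000} = \frac{451399}{97336005} = 451399 \cdot \frac{1}{97336005} = \frac{34723}{7487385}$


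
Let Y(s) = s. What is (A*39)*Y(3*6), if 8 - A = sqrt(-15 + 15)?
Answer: 5616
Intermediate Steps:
A = 8 (A = 8 - sqrt(-15 + 15) = 8 - sqrt(0) = 8 - 1*0 = 8 + 0 = 8)
(A*39)*Y(3*6) = (8*39)*(3*6) = 312*18 = 5616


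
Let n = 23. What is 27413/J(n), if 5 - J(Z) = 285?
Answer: -27413/280 ≈ -97.904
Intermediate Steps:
J(Z) = -280 (J(Z) = 5 - 1*285 = 5 - 285 = -280)
27413/J(n) = 27413/(-280) = 27413*(-1/280) = -27413/280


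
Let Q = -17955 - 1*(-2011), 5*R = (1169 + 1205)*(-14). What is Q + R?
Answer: -112956/5 ≈ -22591.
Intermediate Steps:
R = -33236/5 (R = ((1169 + 1205)*(-14))/5 = (2374*(-14))/5 = (⅕)*(-33236) = -33236/5 ≈ -6647.2)
Q = -15944 (Q = -17955 + 2011 = -15944)
Q + R = -15944 - 33236/5 = -112956/5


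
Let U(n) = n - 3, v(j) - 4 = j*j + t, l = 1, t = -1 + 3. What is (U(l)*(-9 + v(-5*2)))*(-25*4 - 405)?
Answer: 97970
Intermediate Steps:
t = 2
v(j) = 6 + j² (v(j) = 4 + (j*j + 2) = 4 + (j² + 2) = 4 + (2 + j²) = 6 + j²)
U(n) = -3 + n
(U(l)*(-9 + v(-5*2)))*(-25*4 - 405) = ((-3 + 1)*(-9 + (6 + (-5*2)²)))*(-25*4 - 405) = (-2*(-9 + (6 + (-10)²)))*(-100 - 405) = -2*(-9 + (6 + 100))*(-505) = -2*(-9 + 106)*(-505) = -2*97*(-505) = -194*(-505) = 97970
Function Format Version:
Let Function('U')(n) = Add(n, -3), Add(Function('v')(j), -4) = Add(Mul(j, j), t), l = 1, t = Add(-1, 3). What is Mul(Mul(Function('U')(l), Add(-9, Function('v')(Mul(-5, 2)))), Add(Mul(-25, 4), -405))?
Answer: 97970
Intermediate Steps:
t = 2
Function('v')(j) = Add(6, Pow(j, 2)) (Function('v')(j) = Add(4, Add(Mul(j, j), 2)) = Add(4, Add(Pow(j, 2), 2)) = Add(4, Add(2, Pow(j, 2))) = Add(6, Pow(j, 2)))
Function('U')(n) = Add(-3, n)
Mul(Mul(Function('U')(l), Add(-9, Function('v')(Mul(-5, 2)))), Add(Mul(-25, 4), -405)) = Mul(Mul(Add(-3, 1), Add(-9, Add(6, Pow(Mul(-5, 2), 2)))), Add(Mul(-25, 4), -405)) = Mul(Mul(-2, Add(-9, Add(6, Pow(-10, 2)))), Add(-100, -405)) = Mul(Mul(-2, Add(-9, Add(6, 100))), -505) = Mul(Mul(-2, Add(-9, 106)), -505) = Mul(Mul(-2, 97), -505) = Mul(-194, -505) = 97970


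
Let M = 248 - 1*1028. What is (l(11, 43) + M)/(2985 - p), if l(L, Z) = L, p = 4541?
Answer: 769/1556 ≈ 0.49422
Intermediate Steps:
M = -780 (M = 248 - 1028 = -780)
(l(11, 43) + M)/(2985 - p) = (11 - 780)/(2985 - 1*4541) = -769/(2985 - 4541) = -769/(-1556) = -769*(-1/1556) = 769/1556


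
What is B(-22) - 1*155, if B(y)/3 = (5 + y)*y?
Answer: 967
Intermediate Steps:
B(y) = 3*y*(5 + y) (B(y) = 3*((5 + y)*y) = 3*(y*(5 + y)) = 3*y*(5 + y))
B(-22) - 1*155 = 3*(-22)*(5 - 22) - 1*155 = 3*(-22)*(-17) - 155 = 1122 - 155 = 967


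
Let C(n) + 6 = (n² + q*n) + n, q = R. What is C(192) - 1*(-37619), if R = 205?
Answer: 114029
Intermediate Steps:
q = 205
C(n) = -6 + n² + 206*n (C(n) = -6 + ((n² + 205*n) + n) = -6 + (n² + 206*n) = -6 + n² + 206*n)
C(192) - 1*(-37619) = (-6 + 192² + 206*192) - 1*(-37619) = (-6 + 36864 + 39552) + 37619 = 76410 + 37619 = 114029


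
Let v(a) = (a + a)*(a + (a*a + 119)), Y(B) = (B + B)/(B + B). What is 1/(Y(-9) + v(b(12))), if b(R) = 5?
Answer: 1/1491 ≈ 0.00067069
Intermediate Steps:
Y(B) = 1 (Y(B) = (2*B)/((2*B)) = (2*B)*(1/(2*B)) = 1)
v(a) = 2*a*(119 + a + a²) (v(a) = (2*a)*(a + (a² + 119)) = (2*a)*(a + (119 + a²)) = (2*a)*(119 + a + a²) = 2*a*(119 + a + a²))
1/(Y(-9) + v(b(12))) = 1/(1 + 2*5*(119 + 5 + 5²)) = 1/(1 + 2*5*(119 + 5 + 25)) = 1/(1 + 2*5*149) = 1/(1 + 1490) = 1/1491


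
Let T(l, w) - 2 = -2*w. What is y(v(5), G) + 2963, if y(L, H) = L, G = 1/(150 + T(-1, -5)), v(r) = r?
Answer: 2968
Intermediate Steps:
T(l, w) = 2 - 2*w
G = 1/162 (G = 1/(150 + (2 - 2*(-5))) = 1/(150 + (2 + 10)) = 1/(150 + 12) = 1/162 ≈ 0.0061728)
y(v(5), G) + 2963 = 5 + 2963 = 2968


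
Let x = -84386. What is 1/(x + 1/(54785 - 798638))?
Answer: -743853/62770779259 ≈ -1.1850e-5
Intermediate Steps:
1/(x + 1/(54785 - 798638)) = 1/(-84386 + 1/(54785 - 798638)) = 1/(-84386 + 1/(-743853)) = 1/(-84386 - 1/743853) = 1/(-62770779259/743853) = -743853/62770779259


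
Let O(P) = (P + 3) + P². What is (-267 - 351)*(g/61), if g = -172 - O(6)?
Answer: 134106/61 ≈ 2198.5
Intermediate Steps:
O(P) = 3 + P + P² (O(P) = (3 + P) + P² = 3 + P + P²)
g = -217 (g = -172 - (3 + 6 + 6²) = -172 - (3 + 6 + 36) = -172 - 1*45 = -172 - 45 = -217)
(-267 - 351)*(g/61) = (-267 - 351)*(-217/61) = -(-134106)/61 = -618*(-217/61) = 134106/61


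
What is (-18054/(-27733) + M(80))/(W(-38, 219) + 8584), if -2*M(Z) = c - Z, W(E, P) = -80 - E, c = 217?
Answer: -3763313/473790572 ≈ -0.0079430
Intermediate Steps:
M(Z) = -217/2 + Z/2 (M(Z) = -(217 - Z)/2 = -217/2 + Z/2)
(-18054/(-27733) + M(80))/(W(-38, 219) + 8584) = (-18054/(-27733) + (-217/2 + (1/2)*80))/((-80 - 1*(-38)) + 8584) = (-18054*(-1/27733) + (-217/2 + 40))/((-80 + 38) + 8584) = (18054/27733 - 137/2)/(-42 + 8584) = -3763313/55466/8542 = -3763313/55466*1/8542 = -3763313/473790572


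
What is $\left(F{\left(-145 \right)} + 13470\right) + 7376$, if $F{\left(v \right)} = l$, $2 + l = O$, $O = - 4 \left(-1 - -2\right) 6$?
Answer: $20820$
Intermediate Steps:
$O = -24$ ($O = - 4 \left(-1 + 2\right) 6 = \left(-4\right) 1 \cdot 6 = \left(-4\right) 6 = -24$)
$l = -26$ ($l = -2 - 24 = -26$)
$F{\left(v \right)} = -26$
$\left(F{\left(-145 \right)} + 13470\right) + 7376 = \left(-26 + 13470\right) + 7376 = 13444 + 7376 = 20820$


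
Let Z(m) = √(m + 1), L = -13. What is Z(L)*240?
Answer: 480*I*√3 ≈ 831.38*I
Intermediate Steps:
Z(m) = √(1 + m)
Z(L)*240 = √(1 - 13)*240 = √(-12)*240 = (2*I*√3)*240 = 480*I*√3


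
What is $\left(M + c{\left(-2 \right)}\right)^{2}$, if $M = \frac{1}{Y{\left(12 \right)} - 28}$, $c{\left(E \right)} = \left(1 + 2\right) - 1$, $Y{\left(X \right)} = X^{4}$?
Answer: $\frac{1715367889}{428821264} \approx 4.0002$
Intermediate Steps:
$c{\left(E \right)} = 2$ ($c{\left(E \right)} = 3 - 1 = 2$)
$M = \frac{1}{20708}$ ($M = \frac{1}{12^{4} - 28} = \frac{1}{20736 - 28} = \frac{1}{20708} \approx 4.8291 \cdot 10^{-5}$)
$\left(M + c{\left(-2 \right)}\right)^{2} = \left(\frac{1}{20708} + 2\right)^{2} = \left(\frac{41417}{20708}\right)^{2} = \frac{1715367889}{428821264}$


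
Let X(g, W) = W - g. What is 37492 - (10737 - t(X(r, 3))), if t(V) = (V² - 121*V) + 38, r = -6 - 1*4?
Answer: 25389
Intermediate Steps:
r = -10 (r = -6 - 4 = -10)
t(V) = 38 + V² - 121*V
37492 - (10737 - t(X(r, 3))) = 37492 - (10737 - (38 + (3 - 1*(-10))² - 121*(3 - 1*(-10)))) = 37492 - (10737 - (38 + (3 + 10)² - 121*(3 + 10))) = 37492 - (10737 - (38 + 13² - 121*13)) = 37492 - (10737 - (38 + 169 - 1573)) = 37492 - (10737 - 1*(-1366)) = 37492 - (10737 + 1366) = 37492 - 1*12103 = 37492 - 12103 = 25389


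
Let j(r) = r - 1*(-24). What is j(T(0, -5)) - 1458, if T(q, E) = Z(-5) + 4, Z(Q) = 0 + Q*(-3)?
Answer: -1415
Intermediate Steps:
Z(Q) = -3*Q (Z(Q) = 0 - 3*Q = -3*Q)
T(q, E) = 19 (T(q, E) = -3*(-5) + 4 = 15 + 4 = 19)
j(r) = 24 + r (j(r) = r + 24 = 24 + r)
j(T(0, -5)) - 1458 = (24 + 19) - 1458 = 43 - 1458 = -1415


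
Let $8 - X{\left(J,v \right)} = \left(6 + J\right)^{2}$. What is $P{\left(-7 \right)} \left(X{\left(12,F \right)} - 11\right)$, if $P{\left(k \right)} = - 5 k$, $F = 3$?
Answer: $-11445$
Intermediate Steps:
$X{\left(J,v \right)} = 8 - \left(6 + J\right)^{2}$
$P{\left(-7 \right)} \left(X{\left(12,F \right)} - 11\right) = \left(-5\right) \left(-7\right) \left(\left(8 - \left(6 + 12\right)^{2}\right) - 11\right) = 35 \left(\left(8 - 18^{2}\right) - 11\right) = 35 \left(\left(8 - 324\right) - 11\right) = 35 \left(-316 - 11\right) = 35 \left(-327\right) = -11445$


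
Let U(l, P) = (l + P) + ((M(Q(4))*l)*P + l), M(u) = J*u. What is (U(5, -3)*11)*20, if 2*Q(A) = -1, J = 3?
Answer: 6490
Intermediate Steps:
Q(A) = -1/2 (Q(A) = (1/2)*(-1) = -1/2)
M(u) = 3*u
U(l, P) = P + 2*l - 3*P*l/2 (U(l, P) = (l + P) + (((3*(-1/2))*l)*P + l) = (P + l) + ((-3*l/2)*P + l) = (P + l) + (-3*P*l/2 + l) = (P + l) + (l - 3*P*l/2) = P + 2*l - 3*P*l/2)
(U(5, -3)*11)*20 = ((-3 + 2*5 - 3/2*(-3)*5)*11)*20 = ((-3 + 10 + 45/2)*11)*20 = ((59/2)*11)*20 = (649/2)*20 = 6490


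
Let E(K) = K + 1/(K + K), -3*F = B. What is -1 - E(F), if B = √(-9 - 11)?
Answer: -1 + 31*I*√5/60 ≈ -1.0 + 1.1553*I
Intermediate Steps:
B = 2*I*√5 (B = √(-20) = 2*I*√5 ≈ 4.4721*I)
F = -2*I*√5/3 ≈ -1.4907*I
E(K) = K + 1/(2*K)
-1 - E(F) = -1 - (-2*I*√5/3 + 1/(2*((-2*I*√5/3)))) = -1 - (-2*I*√5/3 + (3*I*√5/10)/2) = -1 - (-2*I*√5/3 + 3*I*√5/20) = -1 - (-31)*I*√5/60 = -1 + 31*I*√5/60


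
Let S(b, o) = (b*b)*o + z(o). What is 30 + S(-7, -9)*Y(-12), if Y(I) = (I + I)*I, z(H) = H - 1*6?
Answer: -131298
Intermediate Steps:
z(H) = -6 + H (z(H) = H - 6 = -6 + H)
S(b, o) = -6 + o + o*b**2 (S(b, o) = (b*b)*o + (-6 + o) = b**2*o + (-6 + o) = o*b**2 + (-6 + o) = -6 + o + o*b**2)
Y(I) = 2*I**2 (Y(I) = (2*I)*I = 2*I**2)
30 + S(-7, -9)*Y(-12) = 30 + (-6 - 9 - 9*(-7)**2)*(2*(-12)**2) = 30 + (-6 - 9 - 9*49)*(2*144) = 30 + (-6 - 9 - 441)*288 = 30 - 456*288 = 30 - 131328 = -131298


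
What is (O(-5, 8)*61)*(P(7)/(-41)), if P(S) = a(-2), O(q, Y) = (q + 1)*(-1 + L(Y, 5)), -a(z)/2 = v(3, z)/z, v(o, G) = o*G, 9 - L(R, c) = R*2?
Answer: 11712/41 ≈ 285.66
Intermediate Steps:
L(R, c) = 9 - 2*R (L(R, c) = 9 - R*2 = 9 - 2*R)
v(o, G) = G*o
a(z) = -6 (a(z) = -2*z*3/z = -2*3*z/z = -2*3 = -6)
O(q, Y) = (1 + q)*(8 - 2*Y) (O(q, Y) = (q + 1)*(-1 + (9 - 2*Y)) = (1 + q)*(8 - 2*Y))
P(S) = -6
(O(-5, 8)*61)*(P(7)/(-41)) = ((8 - 2*8 + 8*(-5) - 2*8*(-5))*61)*(-6/(-41)) = ((8 - 16 - 40 + 80)*61)*(-6*(-1/41)) = (32*61)*(6/41) = 1952*(6/41) = 11712/41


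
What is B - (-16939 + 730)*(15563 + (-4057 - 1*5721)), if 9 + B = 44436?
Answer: 93813492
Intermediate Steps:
B = 44427 (B = -9 + 44436 = 44427)
B - (-16939 + 730)*(15563 + (-4057 - 1*5721)) = 44427 - (-16939 + 730)*(15563 + (-4057 - 1*5721)) = 44427 - (-16209)*(15563 + (-4057 - 5721)) = 44427 - (-16209)*(15563 - 9778) = 44427 - (-16209)*5785 = 44427 - 1*(-93769065) = 44427 + 93769065 = 93813492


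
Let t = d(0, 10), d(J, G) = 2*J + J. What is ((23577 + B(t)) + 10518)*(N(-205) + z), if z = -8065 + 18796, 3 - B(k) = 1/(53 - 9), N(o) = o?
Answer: 7896136793/22 ≈ 3.5892e+8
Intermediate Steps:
d(J, G) = 3*J
t = 0 (t = 3*0 = 0)
B(k) = 131/44 (B(k) = 3 - 1/(53 - 9) = 3 - 1/44 = 131/44)
z = 10731
((23577 + B(t)) + 10518)*(N(-205) + z) = ((23577 + 131/44) + 10518)*(-205 + 10731) = (1037519/44 + 10518)*10526 = (1500311/44)*10526 = 7896136793/22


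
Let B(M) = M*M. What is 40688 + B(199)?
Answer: 80289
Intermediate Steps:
B(M) = M²
40688 + B(199) = 40688 + 199² = 40688 + 39601 = 80289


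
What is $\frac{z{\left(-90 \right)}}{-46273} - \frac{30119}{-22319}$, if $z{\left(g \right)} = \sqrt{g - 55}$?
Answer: $\frac{30119}{22319} - \frac{i \sqrt{145}}{46273} \approx 1.3495 - 0.00026023 i$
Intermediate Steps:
$z{\left(g \right)} = \sqrt{-55 + g}$
$\frac{z{\left(-90 \right)}}{-46273} - \frac{30119}{-22319} = \frac{\sqrt{-55 - 90}}{-46273} - \frac{30119}{-22319} = \sqrt{-145} \left(- \frac{1}{46273}\right) - - \frac{30119}{22319} = i \sqrt{145} \left(- \frac{1}{46273}\right) + \frac{30119}{22319} = - \frac{i \sqrt{145}}{46273} + \frac{30119}{22319} = \frac{30119}{22319} - \frac{i \sqrt{145}}{46273}$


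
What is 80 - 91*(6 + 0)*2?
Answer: -1012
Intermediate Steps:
80 - 91*(6 + 0)*2 = 80 - 546*2 = 80 - 91*12 = 80 - 1092 = -1012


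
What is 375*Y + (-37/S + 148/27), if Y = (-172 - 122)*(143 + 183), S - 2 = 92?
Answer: -91219514087/2538 ≈ -3.5942e+7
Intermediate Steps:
S = 94 (S = 2 + 92 = 94)
Y = -95844 (Y = -294*326 = -95844)
375*Y + (-37/S + 148/27) = 375*(-95844) + (-37/94 + 148/27) = -35941500 + (-37*1/94 + 148*(1/27)) = -35941500 + (-37/94 + 148/27) = -35941500 + 12913/2538 = -91219514087/2538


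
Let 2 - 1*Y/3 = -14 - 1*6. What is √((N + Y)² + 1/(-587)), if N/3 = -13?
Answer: √251190214/587 ≈ 27.000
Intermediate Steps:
N = -39 (N = 3*(-13) = -39)
Y = 66 (Y = 6 - 3*(-14 - 1*6) = 6 - 3*(-14 - 6) = 6 - 3*(-20) = 6 + 60 = 66)
√((N + Y)² + 1/(-587)) = √((-39 + 66)² + 1/(-587)) = √(27² - 1/587) = √(729 - 1/587) = √(427922/587) = √251190214/587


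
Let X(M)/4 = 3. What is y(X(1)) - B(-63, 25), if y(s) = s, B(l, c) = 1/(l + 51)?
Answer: 145/12 ≈ 12.083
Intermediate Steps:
X(M) = 12 (X(M) = 4*3 = 12)
B(l, c) = 1/(51 + l)
y(X(1)) - B(-63, 25) = 12 - 1/(51 - 63) = 12 - 1/(-12) = 12 - 1*(-1/12) = 12 + 1/12 = 145/12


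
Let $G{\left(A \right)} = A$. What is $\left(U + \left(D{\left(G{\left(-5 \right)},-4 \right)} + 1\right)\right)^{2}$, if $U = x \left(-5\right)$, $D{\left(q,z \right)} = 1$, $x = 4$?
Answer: $324$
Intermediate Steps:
$U = -20$ ($U = 4 \left(-5\right) = -20$)
$\left(U + \left(D{\left(G{\left(-5 \right)},-4 \right)} + 1\right)\right)^{2} = \left(-20 + \left(1 + 1\right)\right)^{2} = \left(-20 + 2\right)^{2} = \left(-18\right)^{2} = 324$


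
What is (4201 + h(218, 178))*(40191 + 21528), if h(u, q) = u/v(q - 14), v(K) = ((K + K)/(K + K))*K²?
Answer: 3486824594883/13448 ≈ 2.5928e+8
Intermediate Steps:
v(K) = K² (v(K) = ((2*K)/((2*K)))*K² = ((2*K)*(1/(2*K)))*K² = 1*K² = K²)
h(u, q) = u/(-14 + q)² (h(u, q) = u/((q - 14)²) = u/((-14 + q)²) = u/(-14 + q)²)
(4201 + h(218, 178))*(40191 + 21528) = (4201 + 218/(-14 + 178)²)*(40191 + 21528) = (4201 + 218/164²)*61719 = (4201 + 218*(1/26896))*61719 = (4201 + 109/13448)*61719 = (56495157/13448)*61719 = 3486824594883/13448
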